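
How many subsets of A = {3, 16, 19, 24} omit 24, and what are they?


A subset of A that omits 24 is a subset of A \ {24}, so there are 2^(n-1) = 2^3 = 8 of them.
Subsets excluding 24: ∅, {3}, {16}, {19}, {3, 16}, {3, 19}, {16, 19}, {3, 16, 19}

Subsets excluding 24 (8 total): ∅, {3}, {16}, {19}, {3, 16}, {3, 19}, {16, 19}, {3, 16, 19}


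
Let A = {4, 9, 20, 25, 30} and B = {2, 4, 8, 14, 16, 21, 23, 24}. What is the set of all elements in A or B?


A ∪ B = all elements in A or B (or both)
A = {4, 9, 20, 25, 30}
B = {2, 4, 8, 14, 16, 21, 23, 24}
A ∪ B = {2, 4, 8, 9, 14, 16, 20, 21, 23, 24, 25, 30}

A ∪ B = {2, 4, 8, 9, 14, 16, 20, 21, 23, 24, 25, 30}


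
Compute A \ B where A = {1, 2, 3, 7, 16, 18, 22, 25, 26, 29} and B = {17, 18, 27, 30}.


A \ B = elements in A but not in B
A = {1, 2, 3, 7, 16, 18, 22, 25, 26, 29}
B = {17, 18, 27, 30}
Remove from A any elements in B
A \ B = {1, 2, 3, 7, 16, 22, 25, 26, 29}

A \ B = {1, 2, 3, 7, 16, 22, 25, 26, 29}


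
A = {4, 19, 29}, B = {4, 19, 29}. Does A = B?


Two sets are equal iff they have exactly the same elements.
A = {4, 19, 29}
B = {4, 19, 29}
Same elements → A = B

Yes, A = B


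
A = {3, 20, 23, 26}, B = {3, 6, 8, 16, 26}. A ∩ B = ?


A ∩ B = elements in both A and B
A = {3, 20, 23, 26}
B = {3, 6, 8, 16, 26}
A ∩ B = {3, 26}

A ∩ B = {3, 26}


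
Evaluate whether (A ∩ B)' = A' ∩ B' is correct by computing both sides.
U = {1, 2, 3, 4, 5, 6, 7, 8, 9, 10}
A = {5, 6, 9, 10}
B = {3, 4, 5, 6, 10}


LHS: A ∩ B = {5, 6, 10}
(A ∩ B)' = U \ (A ∩ B) = {1, 2, 3, 4, 7, 8, 9}
A' = {1, 2, 3, 4, 7, 8}, B' = {1, 2, 7, 8, 9}
Claimed RHS: A' ∩ B' = {1, 2, 7, 8}
Identity is INVALID: LHS = {1, 2, 3, 4, 7, 8, 9} but the RHS claimed here equals {1, 2, 7, 8}. The correct form is (A ∩ B)' = A' ∪ B'.

Identity is invalid: (A ∩ B)' = {1, 2, 3, 4, 7, 8, 9} but A' ∩ B' = {1, 2, 7, 8}. The correct De Morgan law is (A ∩ B)' = A' ∪ B'.


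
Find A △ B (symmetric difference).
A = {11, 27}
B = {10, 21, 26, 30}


A △ B = (A \ B) ∪ (B \ A) = elements in exactly one of A or B
A \ B = {11, 27}
B \ A = {10, 21, 26, 30}
A △ B = {10, 11, 21, 26, 27, 30}

A △ B = {10, 11, 21, 26, 27, 30}


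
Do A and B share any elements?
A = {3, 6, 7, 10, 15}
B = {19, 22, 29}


Disjoint means A ∩ B = ∅.
A ∩ B = ∅
A ∩ B = ∅, so A and B are disjoint.

No — A and B share no elements (A ∩ B = ∅), so they are disjoint


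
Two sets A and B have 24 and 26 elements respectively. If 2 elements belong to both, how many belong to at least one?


|A ∪ B| = |A| + |B| - |A ∩ B|
= 24 + 26 - 2
= 48

|A ∪ B| = 48


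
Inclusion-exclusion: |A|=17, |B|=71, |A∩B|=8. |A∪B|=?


|A ∪ B| = |A| + |B| - |A ∩ B|
= 17 + 71 - 8
= 80

|A ∪ B| = 80


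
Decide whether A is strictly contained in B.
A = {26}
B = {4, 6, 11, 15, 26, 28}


A ⊂ B requires: A ⊆ B AND A ≠ B.
A ⊆ B? Yes
A = B? No
A ⊂ B: Yes (A is a proper subset of B)

Yes, A ⊂ B


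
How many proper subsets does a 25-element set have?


Total subsets = 2^n = 2^25 = 33554432
Proper subsets exclude the set itself: 2^n - 1
= 33554432 - 1
= 33554431

Number of proper subsets = 33554431


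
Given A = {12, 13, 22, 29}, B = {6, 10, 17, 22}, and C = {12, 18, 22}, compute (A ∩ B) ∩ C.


A ∩ B = {22}
(A ∩ B) ∩ C = {22}

A ∩ B ∩ C = {22}


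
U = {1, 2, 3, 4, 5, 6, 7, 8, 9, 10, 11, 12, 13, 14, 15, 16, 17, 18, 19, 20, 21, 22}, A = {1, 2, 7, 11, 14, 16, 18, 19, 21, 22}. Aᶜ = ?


Aᶜ = U \ A = elements in U but not in A
U = {1, 2, 3, 4, 5, 6, 7, 8, 9, 10, 11, 12, 13, 14, 15, 16, 17, 18, 19, 20, 21, 22}
A = {1, 2, 7, 11, 14, 16, 18, 19, 21, 22}
Aᶜ = {3, 4, 5, 6, 8, 9, 10, 12, 13, 15, 17, 20}

Aᶜ = {3, 4, 5, 6, 8, 9, 10, 12, 13, 15, 17, 20}


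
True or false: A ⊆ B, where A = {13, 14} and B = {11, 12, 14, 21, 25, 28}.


A ⊆ B means every element of A is in B.
Elements in A not in B: {13}
So A ⊄ B.

No, A ⊄ B


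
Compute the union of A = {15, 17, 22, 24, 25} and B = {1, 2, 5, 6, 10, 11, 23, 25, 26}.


A ∪ B = all elements in A or B (or both)
A = {15, 17, 22, 24, 25}
B = {1, 2, 5, 6, 10, 11, 23, 25, 26}
A ∪ B = {1, 2, 5, 6, 10, 11, 15, 17, 22, 23, 24, 25, 26}

A ∪ B = {1, 2, 5, 6, 10, 11, 15, 17, 22, 23, 24, 25, 26}


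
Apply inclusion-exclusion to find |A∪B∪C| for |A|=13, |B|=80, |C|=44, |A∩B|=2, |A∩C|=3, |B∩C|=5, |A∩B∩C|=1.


|A∪B∪C| = |A|+|B|+|C| - |A∩B|-|A∩C|-|B∩C| + |A∩B∩C|
= 13+80+44 - 2-3-5 + 1
= 137 - 10 + 1
= 128

|A ∪ B ∪ C| = 128


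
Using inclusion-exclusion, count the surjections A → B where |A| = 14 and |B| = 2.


n = |A| = 14, k = |B| = 2. Surjections via inclusion-exclusion:
S(n,k) = Σ(-1)^i × C(k,i) × (k-i)^n, i=0 to k
i=0: (-1)^0×C(2,0)×2^14 = 16384
i=1: (-1)^1×C(2,1)×1^14 = -2
i=2: (-1)^2×C(2,2)×0^14 = 0
Total = 16382

Number of surjections = 16382


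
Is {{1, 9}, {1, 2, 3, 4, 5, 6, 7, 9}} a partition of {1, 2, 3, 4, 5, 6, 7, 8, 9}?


A partition requires: (1) non-empty parts, (2) pairwise disjoint, (3) union = U
Parts: {1, 9}, {1, 2, 3, 4, 5, 6, 7, 9}
Union of parts: {1, 2, 3, 4, 5, 6, 7, 9}
U = {1, 2, 3, 4, 5, 6, 7, 8, 9}
All non-empty? True
Pairwise disjoint? False
Covers U? False

No, not a valid partition


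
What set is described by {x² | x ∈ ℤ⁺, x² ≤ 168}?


Checking each candidate:
Condition: positive perfect squares ≤ 168
Result = {1, 4, 9, 16, 25, 36, 49, 64, 81, 100, 121, 144}

{1, 4, 9, 16, 25, 36, 49, 64, 81, 100, 121, 144}


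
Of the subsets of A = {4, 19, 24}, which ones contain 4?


A subset of A contains 4 iff the remaining 2 elements form any subset of A \ {4}.
Count: 2^(n-1) = 2^2 = 4
Subsets containing 4: {4}, {4, 19}, {4, 24}, {4, 19, 24}

Subsets containing 4 (4 total): {4}, {4, 19}, {4, 24}, {4, 19, 24}


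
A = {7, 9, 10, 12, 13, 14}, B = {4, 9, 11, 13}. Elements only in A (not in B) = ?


A = {7, 9, 10, 12, 13, 14}
B = {4, 9, 11, 13}
Region: only in A (not in B)
Elements: {7, 10, 12, 14}

Elements only in A (not in B): {7, 10, 12, 14}


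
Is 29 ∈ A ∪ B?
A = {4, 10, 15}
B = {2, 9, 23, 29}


A = {4, 10, 15}, B = {2, 9, 23, 29}
A ∪ B = all elements in A or B
A ∪ B = {2, 4, 9, 10, 15, 23, 29}
Checking if 29 ∈ A ∪ B
29 is in A ∪ B → True

29 ∈ A ∪ B


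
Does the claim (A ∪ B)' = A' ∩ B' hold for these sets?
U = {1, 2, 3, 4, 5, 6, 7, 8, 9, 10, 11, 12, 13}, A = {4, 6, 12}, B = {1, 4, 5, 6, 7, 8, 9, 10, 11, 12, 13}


LHS: A ∪ B = {1, 4, 5, 6, 7, 8, 9, 10, 11, 12, 13}
(A ∪ B)' = U \ (A ∪ B) = {2, 3}
A' = {1, 2, 3, 5, 7, 8, 9, 10, 11, 13}, B' = {2, 3}
Claimed RHS: A' ∩ B' = {2, 3}
Identity is VALID: LHS = RHS = {2, 3} ✓

Identity is valid. (A ∪ B)' = A' ∩ B' = {2, 3}


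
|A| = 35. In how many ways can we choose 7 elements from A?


C(n,k) = n! / (k!(n-k)!)
C(35,7) = 35! / (7!28!)
= 6724520

C(35,7) = 6724520


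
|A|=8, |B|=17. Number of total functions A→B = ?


Each of |A| = 8 inputs maps to any of |B| = 17 outputs.
# functions = |B|^|A| = 17^8
= 6975757441

Number of functions = 6975757441


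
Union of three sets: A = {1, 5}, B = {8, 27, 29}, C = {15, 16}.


A ∪ B = {1, 5, 8, 27, 29}
(A ∪ B) ∪ C = {1, 5, 8, 15, 16, 27, 29}

A ∪ B ∪ C = {1, 5, 8, 15, 16, 27, 29}


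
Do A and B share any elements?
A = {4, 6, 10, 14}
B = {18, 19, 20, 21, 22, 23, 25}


Disjoint means A ∩ B = ∅.
A ∩ B = ∅
A ∩ B = ∅, so A and B are disjoint.

No — A and B share no elements (A ∩ B = ∅), so they are disjoint


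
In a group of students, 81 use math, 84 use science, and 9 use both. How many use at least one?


|A ∪ B| = |A| + |B| - |A ∩ B|
= 81 + 84 - 9
= 156

|A ∪ B| = 156


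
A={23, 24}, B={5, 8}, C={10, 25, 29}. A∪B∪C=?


A ∪ B = {5, 8, 23, 24}
(A ∪ B) ∪ C = {5, 8, 10, 23, 24, 25, 29}

A ∪ B ∪ C = {5, 8, 10, 23, 24, 25, 29}


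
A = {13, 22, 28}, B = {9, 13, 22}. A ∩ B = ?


A ∩ B = elements in both A and B
A = {13, 22, 28}
B = {9, 13, 22}
A ∩ B = {13, 22}

A ∩ B = {13, 22}


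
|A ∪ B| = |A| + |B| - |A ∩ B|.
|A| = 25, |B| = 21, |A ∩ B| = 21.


|A ∪ B| = |A| + |B| - |A ∩ B|
= 25 + 21 - 21
= 25

|A ∪ B| = 25


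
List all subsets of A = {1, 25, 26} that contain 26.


A subset of A contains 26 iff the remaining 2 elements form any subset of A \ {26}.
Count: 2^(n-1) = 2^2 = 4
Subsets containing 26: {26}, {1, 26}, {25, 26}, {1, 25, 26}

Subsets containing 26 (4 total): {26}, {1, 26}, {25, 26}, {1, 25, 26}


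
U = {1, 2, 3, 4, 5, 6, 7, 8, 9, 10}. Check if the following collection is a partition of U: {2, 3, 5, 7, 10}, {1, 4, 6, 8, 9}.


A partition requires: (1) non-empty parts, (2) pairwise disjoint, (3) union = U
Parts: {2, 3, 5, 7, 10}, {1, 4, 6, 8, 9}
Union of parts: {1, 2, 3, 4, 5, 6, 7, 8, 9, 10}
U = {1, 2, 3, 4, 5, 6, 7, 8, 9, 10}
All non-empty? True
Pairwise disjoint? True
Covers U? True

Yes, valid partition


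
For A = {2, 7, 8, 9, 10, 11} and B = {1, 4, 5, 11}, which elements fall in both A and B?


A = {2, 7, 8, 9, 10, 11}
B = {1, 4, 5, 11}
Region: in both A and B
Elements: {11}

Elements in both A and B: {11}


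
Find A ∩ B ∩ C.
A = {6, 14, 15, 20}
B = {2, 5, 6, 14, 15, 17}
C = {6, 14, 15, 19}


A ∩ B = {6, 14, 15}
(A ∩ B) ∩ C = {6, 14, 15}

A ∩ B ∩ C = {6, 14, 15}


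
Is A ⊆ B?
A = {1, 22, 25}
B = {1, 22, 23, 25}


A ⊆ B means every element of A is in B.
All elements of A are in B.
So A ⊆ B.

Yes, A ⊆ B


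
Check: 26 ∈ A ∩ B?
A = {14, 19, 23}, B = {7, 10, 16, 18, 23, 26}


A = {14, 19, 23}, B = {7, 10, 16, 18, 23, 26}
A ∩ B = elements in both A and B
A ∩ B = {23}
Checking if 26 ∈ A ∩ B
26 is not in A ∩ B → False

26 ∉ A ∩ B


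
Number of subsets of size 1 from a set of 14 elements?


C(n,k) = n! / (k!(n-k)!)
C(14,1) = 14! / (1!13!)
= 14

C(14,1) = 14


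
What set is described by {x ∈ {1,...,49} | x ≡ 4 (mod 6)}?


Checking each candidate:
Condition: x in {1,...,49} with x ≡ 4 (mod 6)
Result = {4, 10, 16, 22, 28, 34, 40, 46}

{4, 10, 16, 22, 28, 34, 40, 46}


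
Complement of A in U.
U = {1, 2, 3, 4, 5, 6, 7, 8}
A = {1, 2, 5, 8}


Aᶜ = U \ A = elements in U but not in A
U = {1, 2, 3, 4, 5, 6, 7, 8}
A = {1, 2, 5, 8}
Aᶜ = {3, 4, 6, 7}

Aᶜ = {3, 4, 6, 7}


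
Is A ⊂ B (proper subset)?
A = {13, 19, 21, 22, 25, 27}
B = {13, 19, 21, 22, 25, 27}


A ⊂ B requires: A ⊆ B AND A ≠ B.
A ⊆ B? Yes
A = B? Yes
A = B, so A is not a PROPER subset.

No, A is not a proper subset of B


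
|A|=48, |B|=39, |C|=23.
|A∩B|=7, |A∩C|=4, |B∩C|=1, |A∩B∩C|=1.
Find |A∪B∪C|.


|A∪B∪C| = |A|+|B|+|C| - |A∩B|-|A∩C|-|B∩C| + |A∩B∩C|
= 48+39+23 - 7-4-1 + 1
= 110 - 12 + 1
= 99

|A ∪ B ∪ C| = 99


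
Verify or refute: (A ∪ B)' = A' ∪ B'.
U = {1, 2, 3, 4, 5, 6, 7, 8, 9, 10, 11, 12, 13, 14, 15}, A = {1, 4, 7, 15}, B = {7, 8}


LHS: A ∪ B = {1, 4, 7, 8, 15}
(A ∪ B)' = U \ (A ∪ B) = {2, 3, 5, 6, 9, 10, 11, 12, 13, 14}
A' = {2, 3, 5, 6, 8, 9, 10, 11, 12, 13, 14}, B' = {1, 2, 3, 4, 5, 6, 9, 10, 11, 12, 13, 14, 15}
Claimed RHS: A' ∪ B' = {1, 2, 3, 4, 5, 6, 8, 9, 10, 11, 12, 13, 14, 15}
Identity is INVALID: LHS = {2, 3, 5, 6, 9, 10, 11, 12, 13, 14} but the RHS claimed here equals {1, 2, 3, 4, 5, 6, 8, 9, 10, 11, 12, 13, 14, 15}. The correct form is (A ∪ B)' = A' ∩ B'.

Identity is invalid: (A ∪ B)' = {2, 3, 5, 6, 9, 10, 11, 12, 13, 14} but A' ∪ B' = {1, 2, 3, 4, 5, 6, 8, 9, 10, 11, 12, 13, 14, 15}. The correct De Morgan law is (A ∪ B)' = A' ∩ B'.


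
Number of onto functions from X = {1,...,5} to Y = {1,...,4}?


n = |X| = 5, k = |Y| = 4. Surjections via inclusion-exclusion:
S(n,k) = Σ(-1)^i × C(k,i) × (k-i)^n, i=0 to k
i=0: (-1)^0×C(4,0)×4^5 = 1024
i=1: (-1)^1×C(4,1)×3^5 = -972
i=2: (-1)^2×C(4,2)×2^5 = 192
i=3: (-1)^3×C(4,3)×1^5 = -4
i=4: (-1)^4×C(4,4)×0^5 = 0
Total = 240

Number of surjections = 240


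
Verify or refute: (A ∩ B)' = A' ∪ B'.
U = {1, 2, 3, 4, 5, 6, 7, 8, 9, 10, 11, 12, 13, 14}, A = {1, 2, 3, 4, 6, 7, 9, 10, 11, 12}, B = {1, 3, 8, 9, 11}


LHS: A ∩ B = {1, 3, 9, 11}
(A ∩ B)' = U \ (A ∩ B) = {2, 4, 5, 6, 7, 8, 10, 12, 13, 14}
A' = {5, 8, 13, 14}, B' = {2, 4, 5, 6, 7, 10, 12, 13, 14}
Claimed RHS: A' ∪ B' = {2, 4, 5, 6, 7, 8, 10, 12, 13, 14}
Identity is VALID: LHS = RHS = {2, 4, 5, 6, 7, 8, 10, 12, 13, 14} ✓

Identity is valid. (A ∩ B)' = A' ∪ B' = {2, 4, 5, 6, 7, 8, 10, 12, 13, 14}


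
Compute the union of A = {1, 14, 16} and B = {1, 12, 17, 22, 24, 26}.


A ∪ B = all elements in A or B (or both)
A = {1, 14, 16}
B = {1, 12, 17, 22, 24, 26}
A ∪ B = {1, 12, 14, 16, 17, 22, 24, 26}

A ∪ B = {1, 12, 14, 16, 17, 22, 24, 26}


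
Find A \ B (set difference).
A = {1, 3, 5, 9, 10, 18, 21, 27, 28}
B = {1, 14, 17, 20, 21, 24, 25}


A \ B = elements in A but not in B
A = {1, 3, 5, 9, 10, 18, 21, 27, 28}
B = {1, 14, 17, 20, 21, 24, 25}
Remove from A any elements in B
A \ B = {3, 5, 9, 10, 18, 27, 28}

A \ B = {3, 5, 9, 10, 18, 27, 28}


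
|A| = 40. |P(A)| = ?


Number of subsets = 2^n
= 2^40
= 1099511627776

|P(A)| = 1099511627776


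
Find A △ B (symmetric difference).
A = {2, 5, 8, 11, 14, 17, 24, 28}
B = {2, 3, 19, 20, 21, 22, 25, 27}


A △ B = (A \ B) ∪ (B \ A) = elements in exactly one of A or B
A \ B = {5, 8, 11, 14, 17, 24, 28}
B \ A = {3, 19, 20, 21, 22, 25, 27}
A △ B = {3, 5, 8, 11, 14, 17, 19, 20, 21, 22, 24, 25, 27, 28}

A △ B = {3, 5, 8, 11, 14, 17, 19, 20, 21, 22, 24, 25, 27, 28}


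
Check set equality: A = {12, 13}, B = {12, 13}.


Two sets are equal iff they have exactly the same elements.
A = {12, 13}
B = {12, 13}
Same elements → A = B

Yes, A = B


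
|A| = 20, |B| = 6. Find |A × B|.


|A × B| = |A| × |B|
= 20 × 6
= 120

|A × B| = 120


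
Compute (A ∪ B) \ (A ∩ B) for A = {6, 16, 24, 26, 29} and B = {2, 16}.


A △ B = (A \ B) ∪ (B \ A) = elements in exactly one of A or B
A \ B = {6, 24, 26, 29}
B \ A = {2}
A △ B = {2, 6, 24, 26, 29}

A △ B = {2, 6, 24, 26, 29}


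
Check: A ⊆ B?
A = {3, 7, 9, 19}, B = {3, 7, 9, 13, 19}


A ⊆ B means every element of A is in B.
All elements of A are in B.
So A ⊆ B.

Yes, A ⊆ B


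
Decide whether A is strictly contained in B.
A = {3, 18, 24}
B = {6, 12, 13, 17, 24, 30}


A ⊂ B requires: A ⊆ B AND A ≠ B.
A ⊆ B? No
A ⊄ B, so A is not a proper subset.

No, A is not a proper subset of B


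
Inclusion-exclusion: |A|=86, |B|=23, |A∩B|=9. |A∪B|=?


|A ∪ B| = |A| + |B| - |A ∩ B|
= 86 + 23 - 9
= 100

|A ∪ B| = 100


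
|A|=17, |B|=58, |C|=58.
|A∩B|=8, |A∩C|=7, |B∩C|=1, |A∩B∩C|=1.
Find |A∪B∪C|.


|A∪B∪C| = |A|+|B|+|C| - |A∩B|-|A∩C|-|B∩C| + |A∩B∩C|
= 17+58+58 - 8-7-1 + 1
= 133 - 16 + 1
= 118

|A ∪ B ∪ C| = 118


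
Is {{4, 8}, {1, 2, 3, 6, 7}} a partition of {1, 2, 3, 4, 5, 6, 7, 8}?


A partition requires: (1) non-empty parts, (2) pairwise disjoint, (3) union = U
Parts: {4, 8}, {1, 2, 3, 6, 7}
Union of parts: {1, 2, 3, 4, 6, 7, 8}
U = {1, 2, 3, 4, 5, 6, 7, 8}
All non-empty? True
Pairwise disjoint? True
Covers U? False

No, not a valid partition


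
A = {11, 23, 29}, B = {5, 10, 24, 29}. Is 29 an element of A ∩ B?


A = {11, 23, 29}, B = {5, 10, 24, 29}
A ∩ B = elements in both A and B
A ∩ B = {29}
Checking if 29 ∈ A ∩ B
29 is in A ∩ B → True

29 ∈ A ∩ B


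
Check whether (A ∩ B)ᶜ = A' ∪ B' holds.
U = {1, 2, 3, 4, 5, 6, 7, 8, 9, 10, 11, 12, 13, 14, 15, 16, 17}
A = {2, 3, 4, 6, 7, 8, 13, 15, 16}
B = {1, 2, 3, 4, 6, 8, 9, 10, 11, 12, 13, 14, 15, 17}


LHS: A ∩ B = {2, 3, 4, 6, 8, 13, 15}
(A ∩ B)' = U \ (A ∩ B) = {1, 5, 7, 9, 10, 11, 12, 14, 16, 17}
A' = {1, 5, 9, 10, 11, 12, 14, 17}, B' = {5, 7, 16}
Claimed RHS: A' ∪ B' = {1, 5, 7, 9, 10, 11, 12, 14, 16, 17}
Identity is VALID: LHS = RHS = {1, 5, 7, 9, 10, 11, 12, 14, 16, 17} ✓

Identity is valid. (A ∩ B)' = A' ∪ B' = {1, 5, 7, 9, 10, 11, 12, 14, 16, 17}


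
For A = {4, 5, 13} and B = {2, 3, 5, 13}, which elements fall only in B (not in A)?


A = {4, 5, 13}
B = {2, 3, 5, 13}
Region: only in B (not in A)
Elements: {2, 3}

Elements only in B (not in A): {2, 3}


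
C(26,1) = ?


C(n,k) = n! / (k!(n-k)!)
C(26,1) = 26! / (1!25!)
= 26

C(26,1) = 26


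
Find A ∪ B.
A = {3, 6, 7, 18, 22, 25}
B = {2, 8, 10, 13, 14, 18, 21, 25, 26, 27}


A ∪ B = all elements in A or B (or both)
A = {3, 6, 7, 18, 22, 25}
B = {2, 8, 10, 13, 14, 18, 21, 25, 26, 27}
A ∪ B = {2, 3, 6, 7, 8, 10, 13, 14, 18, 21, 22, 25, 26, 27}

A ∪ B = {2, 3, 6, 7, 8, 10, 13, 14, 18, 21, 22, 25, 26, 27}


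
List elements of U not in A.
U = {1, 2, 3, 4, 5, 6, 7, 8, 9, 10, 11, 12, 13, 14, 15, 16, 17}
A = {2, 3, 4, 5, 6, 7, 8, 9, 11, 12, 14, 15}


Aᶜ = U \ A = elements in U but not in A
U = {1, 2, 3, 4, 5, 6, 7, 8, 9, 10, 11, 12, 13, 14, 15, 16, 17}
A = {2, 3, 4, 5, 6, 7, 8, 9, 11, 12, 14, 15}
Aᶜ = {1, 10, 13, 16, 17}

Aᶜ = {1, 10, 13, 16, 17}


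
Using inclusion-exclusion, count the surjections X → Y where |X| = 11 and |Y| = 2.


n = |X| = 11, k = |Y| = 2. Surjections via inclusion-exclusion:
S(n,k) = Σ(-1)^i × C(k,i) × (k-i)^n, i=0 to k
i=0: (-1)^0×C(2,0)×2^11 = 2048
i=1: (-1)^1×C(2,1)×1^11 = -2
i=2: (-1)^2×C(2,2)×0^11 = 0
Total = 2046

Number of surjections = 2046


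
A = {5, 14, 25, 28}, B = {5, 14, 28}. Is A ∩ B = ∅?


Disjoint means A ∩ B = ∅.
A ∩ B = {5, 14, 28}
A ∩ B ≠ ∅, so A and B are NOT disjoint.

No, A and B are not disjoint (A ∩ B = {5, 14, 28})


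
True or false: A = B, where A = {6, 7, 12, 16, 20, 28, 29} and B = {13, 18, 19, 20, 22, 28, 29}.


Two sets are equal iff they have exactly the same elements.
A = {6, 7, 12, 16, 20, 28, 29}
B = {13, 18, 19, 20, 22, 28, 29}
Differences: {6, 7, 12, 13, 16, 18, 19, 22}
A ≠ B

No, A ≠ B


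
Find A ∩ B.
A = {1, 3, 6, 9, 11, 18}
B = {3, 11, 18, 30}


A ∩ B = elements in both A and B
A = {1, 3, 6, 9, 11, 18}
B = {3, 11, 18, 30}
A ∩ B = {3, 11, 18}

A ∩ B = {3, 11, 18}


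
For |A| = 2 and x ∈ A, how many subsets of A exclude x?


Subsets of A avoiding x are subsets of A \ {x}, which has 1 elements.
Count = 2^(n-1) = 2^1
= 2

Number of subsets avoiding x = 2


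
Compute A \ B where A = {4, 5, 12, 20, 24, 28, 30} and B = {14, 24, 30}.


A \ B = elements in A but not in B
A = {4, 5, 12, 20, 24, 28, 30}
B = {14, 24, 30}
Remove from A any elements in B
A \ B = {4, 5, 12, 20, 28}

A \ B = {4, 5, 12, 20, 28}


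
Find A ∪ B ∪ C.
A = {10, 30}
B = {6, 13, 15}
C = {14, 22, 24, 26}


A ∪ B = {6, 10, 13, 15, 30}
(A ∪ B) ∪ C = {6, 10, 13, 14, 15, 22, 24, 26, 30}

A ∪ B ∪ C = {6, 10, 13, 14, 15, 22, 24, 26, 30}


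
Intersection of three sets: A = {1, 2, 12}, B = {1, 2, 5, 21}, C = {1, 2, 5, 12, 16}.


A ∩ B = {1, 2}
(A ∩ B) ∩ C = {1, 2}

A ∩ B ∩ C = {1, 2}


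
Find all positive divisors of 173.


Checking each candidate:
Condition: positive divisors of 173
Result = {1, 173}

{1, 173}


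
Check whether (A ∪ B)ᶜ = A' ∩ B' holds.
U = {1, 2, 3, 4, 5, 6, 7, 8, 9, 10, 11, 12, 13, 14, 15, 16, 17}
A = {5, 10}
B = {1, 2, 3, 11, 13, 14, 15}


LHS: A ∪ B = {1, 2, 3, 5, 10, 11, 13, 14, 15}
(A ∪ B)' = U \ (A ∪ B) = {4, 6, 7, 8, 9, 12, 16, 17}
A' = {1, 2, 3, 4, 6, 7, 8, 9, 11, 12, 13, 14, 15, 16, 17}, B' = {4, 5, 6, 7, 8, 9, 10, 12, 16, 17}
Claimed RHS: A' ∩ B' = {4, 6, 7, 8, 9, 12, 16, 17}
Identity is VALID: LHS = RHS = {4, 6, 7, 8, 9, 12, 16, 17} ✓

Identity is valid. (A ∪ B)' = A' ∩ B' = {4, 6, 7, 8, 9, 12, 16, 17}


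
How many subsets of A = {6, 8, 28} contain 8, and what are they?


A subset of A contains 8 iff the remaining 2 elements form any subset of A \ {8}.
Count: 2^(n-1) = 2^2 = 4
Subsets containing 8: {8}, {6, 8}, {8, 28}, {6, 8, 28}

Subsets containing 8 (4 total): {8}, {6, 8}, {8, 28}, {6, 8, 28}


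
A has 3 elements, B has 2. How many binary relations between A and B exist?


A relation from A to B is any subset of A × B.
|A × B| = 3 × 2 = 6
# relations = 2^|A × B| = 2^6 = 64

Number of relations = 64


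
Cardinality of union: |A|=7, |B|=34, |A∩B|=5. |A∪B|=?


|A ∪ B| = |A| + |B| - |A ∩ B|
= 7 + 34 - 5
= 36

|A ∪ B| = 36


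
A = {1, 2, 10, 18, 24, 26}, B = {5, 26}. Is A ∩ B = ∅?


Disjoint means A ∩ B = ∅.
A ∩ B = {26}
A ∩ B ≠ ∅, so A and B are NOT disjoint.

No, A and B are not disjoint (A ∩ B = {26})


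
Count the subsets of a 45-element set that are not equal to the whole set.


Total subsets = 2^n = 2^45 = 35184372088832
Proper subsets exclude the set itself: 2^n - 1
= 35184372088832 - 1
= 35184372088831

Number of proper subsets = 35184372088831


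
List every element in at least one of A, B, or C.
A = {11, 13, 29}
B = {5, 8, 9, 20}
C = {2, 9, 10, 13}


A ∪ B = {5, 8, 9, 11, 13, 20, 29}
(A ∪ B) ∪ C = {2, 5, 8, 9, 10, 11, 13, 20, 29}

A ∪ B ∪ C = {2, 5, 8, 9, 10, 11, 13, 20, 29}


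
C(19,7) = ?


C(n,k) = n! / (k!(n-k)!)
C(19,7) = 19! / (7!12!)
= 50388

C(19,7) = 50388


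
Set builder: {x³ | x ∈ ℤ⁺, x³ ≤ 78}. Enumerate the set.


Checking each candidate:
Condition: positive perfect cubes ≤ 78
Result = {1, 8, 27, 64}

{1, 8, 27, 64}


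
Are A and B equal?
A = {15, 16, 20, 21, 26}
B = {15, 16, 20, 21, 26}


Two sets are equal iff they have exactly the same elements.
A = {15, 16, 20, 21, 26}
B = {15, 16, 20, 21, 26}
Same elements → A = B

Yes, A = B


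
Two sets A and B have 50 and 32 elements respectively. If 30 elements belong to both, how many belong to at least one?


|A ∪ B| = |A| + |B| - |A ∩ B|
= 50 + 32 - 30
= 52

|A ∪ B| = 52


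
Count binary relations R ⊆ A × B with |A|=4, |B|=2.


A relation from A to B is any subset of A × B.
|A × B| = 4 × 2 = 8
# relations = 2^|A × B| = 2^8 = 256

Number of relations = 256


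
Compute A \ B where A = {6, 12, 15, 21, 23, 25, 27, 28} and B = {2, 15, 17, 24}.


A \ B = elements in A but not in B
A = {6, 12, 15, 21, 23, 25, 27, 28}
B = {2, 15, 17, 24}
Remove from A any elements in B
A \ B = {6, 12, 21, 23, 25, 27, 28}

A \ B = {6, 12, 21, 23, 25, 27, 28}


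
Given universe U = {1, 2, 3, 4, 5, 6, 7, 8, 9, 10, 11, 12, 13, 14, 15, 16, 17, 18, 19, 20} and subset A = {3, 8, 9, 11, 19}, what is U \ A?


Aᶜ = U \ A = elements in U but not in A
U = {1, 2, 3, 4, 5, 6, 7, 8, 9, 10, 11, 12, 13, 14, 15, 16, 17, 18, 19, 20}
A = {3, 8, 9, 11, 19}
Aᶜ = {1, 2, 4, 5, 6, 7, 10, 12, 13, 14, 15, 16, 17, 18, 20}

Aᶜ = {1, 2, 4, 5, 6, 7, 10, 12, 13, 14, 15, 16, 17, 18, 20}


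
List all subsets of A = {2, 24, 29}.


|A| = 3, so |P(A)| = 2^3 = 8
Enumerate subsets by cardinality (0 to 3):
∅, {2}, {24}, {29}, {2, 24}, {2, 29}, {24, 29}, {2, 24, 29}

P(A) has 8 subsets: ∅, {2}, {24}, {29}, {2, 24}, {2, 29}, {24, 29}, {2, 24, 29}


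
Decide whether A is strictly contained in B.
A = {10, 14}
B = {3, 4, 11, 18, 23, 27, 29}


A ⊂ B requires: A ⊆ B AND A ≠ B.
A ⊆ B? No
A ⊄ B, so A is not a proper subset.

No, A is not a proper subset of B


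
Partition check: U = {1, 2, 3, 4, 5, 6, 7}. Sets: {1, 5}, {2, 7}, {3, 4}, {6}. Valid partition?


A partition requires: (1) non-empty parts, (2) pairwise disjoint, (3) union = U
Parts: {1, 5}, {2, 7}, {3, 4}, {6}
Union of parts: {1, 2, 3, 4, 5, 6, 7}
U = {1, 2, 3, 4, 5, 6, 7}
All non-empty? True
Pairwise disjoint? True
Covers U? True

Yes, valid partition


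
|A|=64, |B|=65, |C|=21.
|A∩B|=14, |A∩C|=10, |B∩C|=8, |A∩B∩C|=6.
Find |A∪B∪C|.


|A∪B∪C| = |A|+|B|+|C| - |A∩B|-|A∩C|-|B∩C| + |A∩B∩C|
= 64+65+21 - 14-10-8 + 6
= 150 - 32 + 6
= 124

|A ∪ B ∪ C| = 124


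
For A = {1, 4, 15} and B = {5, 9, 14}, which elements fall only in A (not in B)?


A = {1, 4, 15}
B = {5, 9, 14}
Region: only in A (not in B)
Elements: {1, 4, 15}

Elements only in A (not in B): {1, 4, 15}


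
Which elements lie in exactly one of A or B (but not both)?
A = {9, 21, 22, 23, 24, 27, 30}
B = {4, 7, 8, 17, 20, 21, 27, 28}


A △ B = (A \ B) ∪ (B \ A) = elements in exactly one of A or B
A \ B = {9, 22, 23, 24, 30}
B \ A = {4, 7, 8, 17, 20, 28}
A △ B = {4, 7, 8, 9, 17, 20, 22, 23, 24, 28, 30}

A △ B = {4, 7, 8, 9, 17, 20, 22, 23, 24, 28, 30}


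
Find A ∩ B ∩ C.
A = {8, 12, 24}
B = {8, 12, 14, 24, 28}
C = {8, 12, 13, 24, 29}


A ∩ B = {8, 12, 24}
(A ∩ B) ∩ C = {8, 12, 24}

A ∩ B ∩ C = {8, 12, 24}


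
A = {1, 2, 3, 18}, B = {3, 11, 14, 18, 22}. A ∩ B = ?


A ∩ B = elements in both A and B
A = {1, 2, 3, 18}
B = {3, 11, 14, 18, 22}
A ∩ B = {3, 18}

A ∩ B = {3, 18}


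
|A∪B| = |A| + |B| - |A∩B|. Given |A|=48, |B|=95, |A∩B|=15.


|A ∪ B| = |A| + |B| - |A ∩ B|
= 48 + 95 - 15
= 128

|A ∪ B| = 128


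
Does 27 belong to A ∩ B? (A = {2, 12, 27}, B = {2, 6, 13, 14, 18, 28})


A = {2, 12, 27}, B = {2, 6, 13, 14, 18, 28}
A ∩ B = elements in both A and B
A ∩ B = {2}
Checking if 27 ∈ A ∩ B
27 is not in A ∩ B → False

27 ∉ A ∩ B


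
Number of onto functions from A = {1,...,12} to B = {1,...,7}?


n = |A| = 12, k = |B| = 7. Surjections via inclusion-exclusion:
S(n,k) = Σ(-1)^i × C(k,i) × (k-i)^n, i=0 to k
i=0: (-1)^0×C(7,0)×7^12 = 13841287201
i=1: (-1)^1×C(7,1)×6^12 = -15237476352
i=2: (-1)^2×C(7,2)×5^12 = 5126953125
i=3: (-1)^3×C(7,3)×4^12 = -587202560
i=4: (-1)^4×C(7,4)×3^12 = 18600435
i=5: (-1)^5×C(7,5)×2^12 = -86016
i=6: (-1)^6×C(7,6)×1^12 = 7
i=7: (-1)^7×C(7,7)×0^12 = 0
Total = 3162075840

Number of surjections = 3162075840


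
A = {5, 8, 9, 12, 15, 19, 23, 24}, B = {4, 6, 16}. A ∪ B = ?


A ∪ B = all elements in A or B (or both)
A = {5, 8, 9, 12, 15, 19, 23, 24}
B = {4, 6, 16}
A ∪ B = {4, 5, 6, 8, 9, 12, 15, 16, 19, 23, 24}

A ∪ B = {4, 5, 6, 8, 9, 12, 15, 16, 19, 23, 24}


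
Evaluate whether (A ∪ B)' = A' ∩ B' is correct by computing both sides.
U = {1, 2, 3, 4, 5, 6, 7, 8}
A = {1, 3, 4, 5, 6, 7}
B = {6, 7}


LHS: A ∪ B = {1, 3, 4, 5, 6, 7}
(A ∪ B)' = U \ (A ∪ B) = {2, 8}
A' = {2, 8}, B' = {1, 2, 3, 4, 5, 8}
Claimed RHS: A' ∩ B' = {2, 8}
Identity is VALID: LHS = RHS = {2, 8} ✓

Identity is valid. (A ∪ B)' = A' ∩ B' = {2, 8}


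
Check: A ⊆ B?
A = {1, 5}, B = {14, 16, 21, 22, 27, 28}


A ⊆ B means every element of A is in B.
Elements in A not in B: {1, 5}
So A ⊄ B.

No, A ⊄ B


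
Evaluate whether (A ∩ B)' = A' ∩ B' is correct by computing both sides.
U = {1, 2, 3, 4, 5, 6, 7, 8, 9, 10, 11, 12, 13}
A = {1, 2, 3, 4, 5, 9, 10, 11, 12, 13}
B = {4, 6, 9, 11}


LHS: A ∩ B = {4, 9, 11}
(A ∩ B)' = U \ (A ∩ B) = {1, 2, 3, 5, 6, 7, 8, 10, 12, 13}
A' = {6, 7, 8}, B' = {1, 2, 3, 5, 7, 8, 10, 12, 13}
Claimed RHS: A' ∩ B' = {7, 8}
Identity is INVALID: LHS = {1, 2, 3, 5, 6, 7, 8, 10, 12, 13} but the RHS claimed here equals {7, 8}. The correct form is (A ∩ B)' = A' ∪ B'.

Identity is invalid: (A ∩ B)' = {1, 2, 3, 5, 6, 7, 8, 10, 12, 13} but A' ∩ B' = {7, 8}. The correct De Morgan law is (A ∩ B)' = A' ∪ B'.


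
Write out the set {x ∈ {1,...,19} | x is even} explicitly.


Checking each candidate:
Condition: even numbers in {1,...,19}
Result = {2, 4, 6, 8, 10, 12, 14, 16, 18}

{2, 4, 6, 8, 10, 12, 14, 16, 18}


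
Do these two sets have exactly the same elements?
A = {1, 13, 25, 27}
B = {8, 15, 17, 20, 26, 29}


Two sets are equal iff they have exactly the same elements.
A = {1, 13, 25, 27}
B = {8, 15, 17, 20, 26, 29}
Differences: {1, 8, 13, 15, 17, 20, 25, 26, 27, 29}
A ≠ B

No, A ≠ B


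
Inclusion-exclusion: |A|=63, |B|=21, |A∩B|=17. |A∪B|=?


|A ∪ B| = |A| + |B| - |A ∩ B|
= 63 + 21 - 17
= 67

|A ∪ B| = 67


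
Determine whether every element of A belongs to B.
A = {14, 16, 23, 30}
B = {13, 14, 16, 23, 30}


A ⊆ B means every element of A is in B.
All elements of A are in B.
So A ⊆ B.

Yes, A ⊆ B


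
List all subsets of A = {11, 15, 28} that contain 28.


A subset of A contains 28 iff the remaining 2 elements form any subset of A \ {28}.
Count: 2^(n-1) = 2^2 = 4
Subsets containing 28: {28}, {11, 28}, {15, 28}, {11, 15, 28}

Subsets containing 28 (4 total): {28}, {11, 28}, {15, 28}, {11, 15, 28}


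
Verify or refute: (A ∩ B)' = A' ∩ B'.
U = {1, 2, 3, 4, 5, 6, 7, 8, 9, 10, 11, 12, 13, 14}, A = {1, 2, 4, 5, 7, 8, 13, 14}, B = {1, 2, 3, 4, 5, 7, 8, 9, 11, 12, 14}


LHS: A ∩ B = {1, 2, 4, 5, 7, 8, 14}
(A ∩ B)' = U \ (A ∩ B) = {3, 6, 9, 10, 11, 12, 13}
A' = {3, 6, 9, 10, 11, 12}, B' = {6, 10, 13}
Claimed RHS: A' ∩ B' = {6, 10}
Identity is INVALID: LHS = {3, 6, 9, 10, 11, 12, 13} but the RHS claimed here equals {6, 10}. The correct form is (A ∩ B)' = A' ∪ B'.

Identity is invalid: (A ∩ B)' = {3, 6, 9, 10, 11, 12, 13} but A' ∩ B' = {6, 10}. The correct De Morgan law is (A ∩ B)' = A' ∪ B'.


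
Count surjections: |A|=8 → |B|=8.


n = |A| = 8, k = |B| = 8. Surjections via inclusion-exclusion:
S(n,k) = Σ(-1)^i × C(k,i) × (k-i)^n, i=0 to k
i=0: (-1)^0×C(8,0)×8^8 = 16777216
i=1: (-1)^1×C(8,1)×7^8 = -46118408
i=2: (-1)^2×C(8,2)×6^8 = 47029248
i=3: (-1)^3×C(8,3)×5^8 = -21875000
i=4: (-1)^4×C(8,4)×4^8 = 4587520
i=5: (-1)^5×C(8,5)×3^8 = -367416
i=6: (-1)^6×C(8,6)×2^8 = 7168
i=7: (-1)^7×C(8,7)×1^8 = -8
i=8: (-1)^8×C(8,8)×0^8 = 0
Total = 40320

Number of surjections = 40320


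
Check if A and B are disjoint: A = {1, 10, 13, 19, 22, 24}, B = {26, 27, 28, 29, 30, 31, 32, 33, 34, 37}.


Disjoint means A ∩ B = ∅.
A ∩ B = ∅
A ∩ B = ∅, so A and B are disjoint.

Yes, A and B are disjoint


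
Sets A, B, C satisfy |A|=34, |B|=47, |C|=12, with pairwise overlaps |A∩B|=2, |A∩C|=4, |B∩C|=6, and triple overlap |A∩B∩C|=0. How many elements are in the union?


|A∪B∪C| = |A|+|B|+|C| - |A∩B|-|A∩C|-|B∩C| + |A∩B∩C|
= 34+47+12 - 2-4-6 + 0
= 93 - 12 + 0
= 81

|A ∪ B ∪ C| = 81


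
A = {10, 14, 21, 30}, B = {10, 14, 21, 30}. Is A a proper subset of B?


A ⊂ B requires: A ⊆ B AND A ≠ B.
A ⊆ B? Yes
A = B? Yes
A = B, so A is not a PROPER subset.

No, A is not a proper subset of B


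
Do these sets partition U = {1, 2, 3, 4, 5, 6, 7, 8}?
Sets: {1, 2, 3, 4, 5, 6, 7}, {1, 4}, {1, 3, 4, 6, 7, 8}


A partition requires: (1) non-empty parts, (2) pairwise disjoint, (3) union = U
Parts: {1, 2, 3, 4, 5, 6, 7}, {1, 4}, {1, 3, 4, 6, 7, 8}
Union of parts: {1, 2, 3, 4, 5, 6, 7, 8}
U = {1, 2, 3, 4, 5, 6, 7, 8}
All non-empty? True
Pairwise disjoint? False
Covers U? True

No, not a valid partition


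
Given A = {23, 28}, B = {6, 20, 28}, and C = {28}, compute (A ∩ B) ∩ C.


A ∩ B = {28}
(A ∩ B) ∩ C = {28}

A ∩ B ∩ C = {28}


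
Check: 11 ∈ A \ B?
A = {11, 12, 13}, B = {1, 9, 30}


A = {11, 12, 13}, B = {1, 9, 30}
A \ B = elements in A but not in B
A \ B = {11, 12, 13}
Checking if 11 ∈ A \ B
11 is in A \ B → True

11 ∈ A \ B


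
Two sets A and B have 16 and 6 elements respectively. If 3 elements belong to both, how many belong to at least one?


|A ∪ B| = |A| + |B| - |A ∩ B|
= 16 + 6 - 3
= 19

|A ∪ B| = 19


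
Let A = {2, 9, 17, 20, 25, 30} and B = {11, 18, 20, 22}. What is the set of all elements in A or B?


A ∪ B = all elements in A or B (or both)
A = {2, 9, 17, 20, 25, 30}
B = {11, 18, 20, 22}
A ∪ B = {2, 9, 11, 17, 18, 20, 22, 25, 30}

A ∪ B = {2, 9, 11, 17, 18, 20, 22, 25, 30}


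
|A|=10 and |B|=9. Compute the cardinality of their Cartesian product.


|A × B| = |A| × |B|
= 10 × 9
= 90

|A × B| = 90


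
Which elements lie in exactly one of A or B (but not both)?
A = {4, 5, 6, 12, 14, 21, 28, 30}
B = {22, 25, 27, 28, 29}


A △ B = (A \ B) ∪ (B \ A) = elements in exactly one of A or B
A \ B = {4, 5, 6, 12, 14, 21, 30}
B \ A = {22, 25, 27, 29}
A △ B = {4, 5, 6, 12, 14, 21, 22, 25, 27, 29, 30}

A △ B = {4, 5, 6, 12, 14, 21, 22, 25, 27, 29, 30}


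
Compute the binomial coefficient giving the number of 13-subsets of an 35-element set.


C(n,k) = n! / (k!(n-k)!)
C(35,13) = 35! / (13!22!)
= 1476337800

C(35,13) = 1476337800


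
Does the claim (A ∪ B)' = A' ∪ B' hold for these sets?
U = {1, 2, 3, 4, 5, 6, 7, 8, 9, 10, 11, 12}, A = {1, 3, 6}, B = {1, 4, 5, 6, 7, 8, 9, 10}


LHS: A ∪ B = {1, 3, 4, 5, 6, 7, 8, 9, 10}
(A ∪ B)' = U \ (A ∪ B) = {2, 11, 12}
A' = {2, 4, 5, 7, 8, 9, 10, 11, 12}, B' = {2, 3, 11, 12}
Claimed RHS: A' ∪ B' = {2, 3, 4, 5, 7, 8, 9, 10, 11, 12}
Identity is INVALID: LHS = {2, 11, 12} but the RHS claimed here equals {2, 3, 4, 5, 7, 8, 9, 10, 11, 12}. The correct form is (A ∪ B)' = A' ∩ B'.

Identity is invalid: (A ∪ B)' = {2, 11, 12} but A' ∪ B' = {2, 3, 4, 5, 7, 8, 9, 10, 11, 12}. The correct De Morgan law is (A ∪ B)' = A' ∩ B'.


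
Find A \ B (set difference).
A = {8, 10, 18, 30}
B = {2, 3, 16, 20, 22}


A \ B = elements in A but not in B
A = {8, 10, 18, 30}
B = {2, 3, 16, 20, 22}
Remove from A any elements in B
A \ B = {8, 10, 18, 30}

A \ B = {8, 10, 18, 30}


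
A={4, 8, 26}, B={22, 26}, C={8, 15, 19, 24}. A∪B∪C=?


A ∪ B = {4, 8, 22, 26}
(A ∪ B) ∪ C = {4, 8, 15, 19, 22, 24, 26}

A ∪ B ∪ C = {4, 8, 15, 19, 22, 24, 26}


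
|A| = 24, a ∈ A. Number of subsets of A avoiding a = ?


Subsets of A avoiding a are subsets of A \ {a}, which has 23 elements.
Count = 2^(n-1) = 2^23
= 8388608

Number of subsets avoiding a = 8388608


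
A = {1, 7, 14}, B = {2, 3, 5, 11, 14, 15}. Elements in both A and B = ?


A = {1, 7, 14}
B = {2, 3, 5, 11, 14, 15}
Region: in both A and B
Elements: {14}

Elements in both A and B: {14}


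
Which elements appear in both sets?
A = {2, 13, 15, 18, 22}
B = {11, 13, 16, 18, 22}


A ∩ B = elements in both A and B
A = {2, 13, 15, 18, 22}
B = {11, 13, 16, 18, 22}
A ∩ B = {13, 18, 22}

A ∩ B = {13, 18, 22}


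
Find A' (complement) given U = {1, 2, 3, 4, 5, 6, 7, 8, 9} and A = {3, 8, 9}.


Aᶜ = U \ A = elements in U but not in A
U = {1, 2, 3, 4, 5, 6, 7, 8, 9}
A = {3, 8, 9}
Aᶜ = {1, 2, 4, 5, 6, 7}

Aᶜ = {1, 2, 4, 5, 6, 7}


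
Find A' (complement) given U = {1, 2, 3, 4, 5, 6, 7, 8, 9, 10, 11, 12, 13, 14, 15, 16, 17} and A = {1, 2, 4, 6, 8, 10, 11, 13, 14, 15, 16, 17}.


Aᶜ = U \ A = elements in U but not in A
U = {1, 2, 3, 4, 5, 6, 7, 8, 9, 10, 11, 12, 13, 14, 15, 16, 17}
A = {1, 2, 4, 6, 8, 10, 11, 13, 14, 15, 16, 17}
Aᶜ = {3, 5, 7, 9, 12}

Aᶜ = {3, 5, 7, 9, 12}


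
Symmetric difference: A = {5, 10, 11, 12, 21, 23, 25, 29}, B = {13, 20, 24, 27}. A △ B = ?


A △ B = (A \ B) ∪ (B \ A) = elements in exactly one of A or B
A \ B = {5, 10, 11, 12, 21, 23, 25, 29}
B \ A = {13, 20, 24, 27}
A △ B = {5, 10, 11, 12, 13, 20, 21, 23, 24, 25, 27, 29}

A △ B = {5, 10, 11, 12, 13, 20, 21, 23, 24, 25, 27, 29}


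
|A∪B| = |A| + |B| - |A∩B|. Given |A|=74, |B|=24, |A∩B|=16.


|A ∪ B| = |A| + |B| - |A ∩ B|
= 74 + 24 - 16
= 82

|A ∪ B| = 82


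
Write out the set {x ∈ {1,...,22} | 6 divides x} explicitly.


Checking each candidate:
Condition: multiples of 6 in {1,...,22}
Result = {6, 12, 18}

{6, 12, 18}


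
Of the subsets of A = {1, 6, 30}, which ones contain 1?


A subset of A contains 1 iff the remaining 2 elements form any subset of A \ {1}.
Count: 2^(n-1) = 2^2 = 4
Subsets containing 1: {1}, {1, 6}, {1, 30}, {1, 6, 30}

Subsets containing 1 (4 total): {1}, {1, 6}, {1, 30}, {1, 6, 30}


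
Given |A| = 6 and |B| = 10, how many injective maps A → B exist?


An injection sends each of |A| = 6 inputs to a distinct output in B.
# injections = |B|·(|B|-1)·…·(|B|-|A|+1) = 10! / (10 - 6)!
= 10 × 9 × 8 × 7 × 6 × 5
= 151200

Number of injections = 151200


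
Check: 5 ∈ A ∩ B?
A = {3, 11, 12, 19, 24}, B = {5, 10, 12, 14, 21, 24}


A = {3, 11, 12, 19, 24}, B = {5, 10, 12, 14, 21, 24}
A ∩ B = elements in both A and B
A ∩ B = {12, 24}
Checking if 5 ∈ A ∩ B
5 is not in A ∩ B → False

5 ∉ A ∩ B


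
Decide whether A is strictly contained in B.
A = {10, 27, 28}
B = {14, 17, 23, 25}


A ⊂ B requires: A ⊆ B AND A ≠ B.
A ⊆ B? No
A ⊄ B, so A is not a proper subset.

No, A is not a proper subset of B


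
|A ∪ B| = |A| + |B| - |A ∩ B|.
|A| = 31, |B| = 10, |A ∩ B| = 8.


|A ∪ B| = |A| + |B| - |A ∩ B|
= 31 + 10 - 8
= 33

|A ∪ B| = 33


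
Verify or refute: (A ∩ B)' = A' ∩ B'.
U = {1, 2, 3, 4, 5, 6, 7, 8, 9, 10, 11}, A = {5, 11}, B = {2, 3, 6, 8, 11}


LHS: A ∩ B = {11}
(A ∩ B)' = U \ (A ∩ B) = {1, 2, 3, 4, 5, 6, 7, 8, 9, 10}
A' = {1, 2, 3, 4, 6, 7, 8, 9, 10}, B' = {1, 4, 5, 7, 9, 10}
Claimed RHS: A' ∩ B' = {1, 4, 7, 9, 10}
Identity is INVALID: LHS = {1, 2, 3, 4, 5, 6, 7, 8, 9, 10} but the RHS claimed here equals {1, 4, 7, 9, 10}. The correct form is (A ∩ B)' = A' ∪ B'.

Identity is invalid: (A ∩ B)' = {1, 2, 3, 4, 5, 6, 7, 8, 9, 10} but A' ∩ B' = {1, 4, 7, 9, 10}. The correct De Morgan law is (A ∩ B)' = A' ∪ B'.


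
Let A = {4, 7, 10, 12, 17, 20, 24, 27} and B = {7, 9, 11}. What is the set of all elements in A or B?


A ∪ B = all elements in A or B (or both)
A = {4, 7, 10, 12, 17, 20, 24, 27}
B = {7, 9, 11}
A ∪ B = {4, 7, 9, 10, 11, 12, 17, 20, 24, 27}

A ∪ B = {4, 7, 9, 10, 11, 12, 17, 20, 24, 27}


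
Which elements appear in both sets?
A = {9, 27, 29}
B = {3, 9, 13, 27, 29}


A ∩ B = elements in both A and B
A = {9, 27, 29}
B = {3, 9, 13, 27, 29}
A ∩ B = {9, 27, 29}

A ∩ B = {9, 27, 29}


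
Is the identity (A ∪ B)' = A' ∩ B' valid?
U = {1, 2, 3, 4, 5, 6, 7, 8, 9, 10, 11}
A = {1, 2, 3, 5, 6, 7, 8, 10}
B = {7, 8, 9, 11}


LHS: A ∪ B = {1, 2, 3, 5, 6, 7, 8, 9, 10, 11}
(A ∪ B)' = U \ (A ∪ B) = {4}
A' = {4, 9, 11}, B' = {1, 2, 3, 4, 5, 6, 10}
Claimed RHS: A' ∩ B' = {4}
Identity is VALID: LHS = RHS = {4} ✓

Identity is valid. (A ∪ B)' = A' ∩ B' = {4}


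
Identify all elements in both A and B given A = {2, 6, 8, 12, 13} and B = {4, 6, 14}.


A = {2, 6, 8, 12, 13}
B = {4, 6, 14}
Region: in both A and B
Elements: {6}

Elements in both A and B: {6}


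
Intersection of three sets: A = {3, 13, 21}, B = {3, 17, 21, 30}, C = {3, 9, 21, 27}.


A ∩ B = {3, 21}
(A ∩ B) ∩ C = {3, 21}

A ∩ B ∩ C = {3, 21}


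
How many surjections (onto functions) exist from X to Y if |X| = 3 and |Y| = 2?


n = |X| = 3, k = |Y| = 2. Surjections via inclusion-exclusion:
S(n,k) = Σ(-1)^i × C(k,i) × (k-i)^n, i=0 to k
i=0: (-1)^0×C(2,0)×2^3 = 8
i=1: (-1)^1×C(2,1)×1^3 = -2
i=2: (-1)^2×C(2,2)×0^3 = 0
Total = 6

Number of surjections = 6


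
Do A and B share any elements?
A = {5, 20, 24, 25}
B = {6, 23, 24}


Disjoint means A ∩ B = ∅.
A ∩ B = {24}
A ∩ B ≠ ∅, so A and B are NOT disjoint.

Yes — A and B share the element(s) of A ∩ B = {24}, so they are not disjoint


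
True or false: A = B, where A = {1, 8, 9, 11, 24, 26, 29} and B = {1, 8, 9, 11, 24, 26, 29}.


Two sets are equal iff they have exactly the same elements.
A = {1, 8, 9, 11, 24, 26, 29}
B = {1, 8, 9, 11, 24, 26, 29}
Same elements → A = B

Yes, A = B


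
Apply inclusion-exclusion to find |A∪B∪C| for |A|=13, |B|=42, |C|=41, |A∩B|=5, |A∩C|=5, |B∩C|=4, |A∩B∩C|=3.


|A∪B∪C| = |A|+|B|+|C| - |A∩B|-|A∩C|-|B∩C| + |A∩B∩C|
= 13+42+41 - 5-5-4 + 3
= 96 - 14 + 3
= 85

|A ∪ B ∪ C| = 85


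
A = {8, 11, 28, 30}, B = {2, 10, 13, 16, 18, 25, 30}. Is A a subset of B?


A ⊆ B means every element of A is in B.
Elements in A not in B: {8, 11, 28}
So A ⊄ B.

No, A ⊄ B


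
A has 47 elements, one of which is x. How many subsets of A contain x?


Subsets of A containing x correspond to subsets of A \ {x}, which has 46 elements.
Count = 2^(n-1) = 2^46
= 70368744177664

Number of subsets containing x = 70368744177664


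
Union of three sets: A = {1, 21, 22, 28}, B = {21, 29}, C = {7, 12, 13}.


A ∪ B = {1, 21, 22, 28, 29}
(A ∪ B) ∪ C = {1, 7, 12, 13, 21, 22, 28, 29}

A ∪ B ∪ C = {1, 7, 12, 13, 21, 22, 28, 29}
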